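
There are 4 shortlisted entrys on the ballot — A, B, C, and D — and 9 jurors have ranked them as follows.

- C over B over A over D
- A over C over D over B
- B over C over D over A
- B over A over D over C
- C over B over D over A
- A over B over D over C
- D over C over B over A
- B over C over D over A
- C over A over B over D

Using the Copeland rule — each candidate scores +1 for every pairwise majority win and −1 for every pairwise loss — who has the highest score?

Pairwise results:
  A vs B: B wins 6–3.
  A vs C: C wins 6–3.
  A vs D: A wins 5–4.
  B vs C: C wins 5–4.
  B vs D: B wins 7–2.
  C vs D: C wins 6–3.
Copeland scores (wins − losses):
  A: 1 − 2 = -1
  B: 2 − 1 = 1
  C: 3 − 0 = 3
  D: 0 − 3 = -3
C has the best Copeland score.

C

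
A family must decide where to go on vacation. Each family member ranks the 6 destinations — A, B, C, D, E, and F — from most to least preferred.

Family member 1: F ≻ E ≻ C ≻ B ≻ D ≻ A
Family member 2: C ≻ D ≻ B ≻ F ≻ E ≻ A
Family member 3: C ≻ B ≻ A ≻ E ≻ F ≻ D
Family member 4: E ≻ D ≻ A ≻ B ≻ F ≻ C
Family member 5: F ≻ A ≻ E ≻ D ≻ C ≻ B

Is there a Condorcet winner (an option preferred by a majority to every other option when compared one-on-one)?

Head-to-head results (5 voters total):
A vs B: B wins 3–2.
A vs C: C wins 3–2.
A vs D: D wins 3–2.
A vs E: E wins 3–2.
A vs F: F wins 3–2.
B vs C: C wins 4–1.
B vs D: D wins 3–2.
B vs E: E wins 3–2.
B vs F: B wins 3–2.
C vs D: C wins 3–2.
C vs E: E wins 3–2.
C vs F: F wins 3–2.
D vs E: E wins 4–1.
D vs F: F wins 3–2.
E vs F: F wins 3–2.
No candidate beats all others: B beats F beats C beats B, a majority cycle.

No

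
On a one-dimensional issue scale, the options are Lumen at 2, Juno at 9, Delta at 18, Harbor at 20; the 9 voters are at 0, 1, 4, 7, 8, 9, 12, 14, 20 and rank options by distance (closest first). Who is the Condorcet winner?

Juno

With single-peaked preferences on a line, the Condorcet winner is the candidate closest to the median voter.
The median voter (position 8) is closest to Juno at 9.
Check: Juno vs Delta — voters closer to Juno: 7 of 9.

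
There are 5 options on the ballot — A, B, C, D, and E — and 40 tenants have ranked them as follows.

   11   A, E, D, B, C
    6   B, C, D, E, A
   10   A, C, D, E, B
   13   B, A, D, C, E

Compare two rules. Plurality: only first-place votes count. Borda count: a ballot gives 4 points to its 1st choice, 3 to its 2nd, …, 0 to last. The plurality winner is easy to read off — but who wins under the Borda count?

Plurality first-place counts: A 21, B 19, C 0, D 0, E 0 → A.
Borda totals: A 123, B 87, C 61, D 80, E 49 → A.

A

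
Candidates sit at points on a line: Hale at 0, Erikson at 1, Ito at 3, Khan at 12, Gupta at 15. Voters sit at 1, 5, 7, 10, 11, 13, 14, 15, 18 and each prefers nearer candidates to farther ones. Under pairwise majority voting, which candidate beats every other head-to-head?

With single-peaked preferences on a line, the Condorcet winner is the candidate closest to the median voter.
The median voter (position 11) is closest to Khan at 12.
Check: Khan vs Ito — voters closer to Khan: 6 of 9.

Khan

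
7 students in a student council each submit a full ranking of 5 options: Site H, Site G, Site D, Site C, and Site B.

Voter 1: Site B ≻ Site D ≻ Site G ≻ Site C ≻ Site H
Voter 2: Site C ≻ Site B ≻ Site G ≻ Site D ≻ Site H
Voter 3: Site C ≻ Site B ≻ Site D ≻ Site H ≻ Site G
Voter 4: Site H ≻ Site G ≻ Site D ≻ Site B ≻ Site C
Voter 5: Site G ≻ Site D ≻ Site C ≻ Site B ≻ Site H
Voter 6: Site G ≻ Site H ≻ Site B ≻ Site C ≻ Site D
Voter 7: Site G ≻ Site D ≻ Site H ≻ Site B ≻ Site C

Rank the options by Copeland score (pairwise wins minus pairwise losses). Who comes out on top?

Pairwise results:
  Site H vs Site G: Site G wins 5–2.
  Site H vs Site D: Site D wins 5–2.
  Site H vs Site C: Site C wins 4–3.
  Site H vs Site B: Site B wins 4–3.
  Site G vs Site D: Site G wins 5–2.
  Site G vs Site C: Site G wins 5–2.
  Site G vs Site B: Site G wins 4–3.
  Site D vs Site C: Site D wins 4–3.
  Site D vs Site B: Site B wins 4–3.
  Site C vs Site B: Site B wins 4–3.
Copeland scores (wins − losses):
  Site H: 0 − 4 = -4
  Site G: 4 − 0 = 4
  Site D: 2 − 2 = 0
  Site C: 1 − 3 = -2
  Site B: 3 − 1 = 2
Site G has the best Copeland score.

Site G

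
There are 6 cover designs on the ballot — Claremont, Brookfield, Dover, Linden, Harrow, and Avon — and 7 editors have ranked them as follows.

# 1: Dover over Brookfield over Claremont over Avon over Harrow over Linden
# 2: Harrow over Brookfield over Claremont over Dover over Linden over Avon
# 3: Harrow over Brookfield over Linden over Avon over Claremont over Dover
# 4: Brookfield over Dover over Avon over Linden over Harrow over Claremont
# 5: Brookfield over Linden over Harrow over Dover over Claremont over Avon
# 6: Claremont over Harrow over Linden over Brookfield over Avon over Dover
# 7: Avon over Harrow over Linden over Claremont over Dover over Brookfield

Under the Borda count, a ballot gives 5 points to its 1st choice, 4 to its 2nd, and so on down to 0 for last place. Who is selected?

Borda scores:
  Claremont: 3 + 3 + 1 + 0 + 1 + 5 + 2 = 15
  Brookfield: 4 + 4 + 4 + 5 + 5 + 2 + 0 = 24
  Dover: 5 + 2 + 0 + 4 + 2 + 0 + 1 = 14
  Linden: 0 + 1 + 3 + 2 + 4 + 3 + 3 = 16
  Harrow: 1 + 5 + 5 + 1 + 3 + 4 + 4 = 23
  Avon: 2 + 0 + 2 + 3 + 0 + 1 + 5 = 13
Brookfield has the highest total.

Brookfield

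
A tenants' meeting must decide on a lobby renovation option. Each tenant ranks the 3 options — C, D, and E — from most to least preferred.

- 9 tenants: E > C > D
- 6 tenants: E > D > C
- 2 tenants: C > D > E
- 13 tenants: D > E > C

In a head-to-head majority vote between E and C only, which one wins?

Ballots ranking E above C: 9+6+13 = 28.
Ballots ranking C above E: 2.
E wins the head-to-head, 28–2.

E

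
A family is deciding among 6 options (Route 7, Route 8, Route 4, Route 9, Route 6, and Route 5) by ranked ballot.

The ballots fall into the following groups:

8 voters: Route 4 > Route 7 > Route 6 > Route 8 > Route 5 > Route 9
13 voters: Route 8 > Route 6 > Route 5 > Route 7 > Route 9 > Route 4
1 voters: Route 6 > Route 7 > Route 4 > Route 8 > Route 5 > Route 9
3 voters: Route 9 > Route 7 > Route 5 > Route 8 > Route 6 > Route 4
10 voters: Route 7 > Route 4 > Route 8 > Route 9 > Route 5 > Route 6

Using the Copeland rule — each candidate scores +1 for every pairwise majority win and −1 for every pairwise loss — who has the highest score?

Route 7

Pairwise results:
  Route 7 vs Route 8: Route 7 wins 22–13.
  Route 7 vs Route 4: Route 7 wins 27–8.
  Route 7 vs Route 9: Route 7 wins 32–3.
  Route 7 vs Route 6: Route 7 wins 21–14.
  Route 7 vs Route 5: Route 7 wins 22–13.
  Route 8 vs Route 4: Route 4 wins 19–16.
  Route 8 vs Route 9: Route 8 wins 32–3.
  Route 8 vs Route 6: Route 8 wins 26–9.
  Route 8 vs Route 5: Route 8 wins 32–3.
  Route 4 vs Route 9: Route 4 wins 19–16.
  Route 4 vs Route 6: Route 4 wins 18–17.
  Route 4 vs Route 5: Route 4 wins 19–16.
  Route 9 vs Route 6: Route 6 wins 22–13.
  Route 9 vs Route 5: Route 5 wins 22–13.
  Route 6 vs Route 5: Route 6 wins 22–13.
Copeland scores (wins − losses):
  Route 7: 5 − 0 = 5
  Route 8: 3 − 2 = 1
  Route 4: 4 − 1 = 3
  Route 9: 0 − 5 = -5
  Route 6: 2 − 3 = -1
  Route 5: 1 − 4 = -3
Route 7 has the best Copeland score.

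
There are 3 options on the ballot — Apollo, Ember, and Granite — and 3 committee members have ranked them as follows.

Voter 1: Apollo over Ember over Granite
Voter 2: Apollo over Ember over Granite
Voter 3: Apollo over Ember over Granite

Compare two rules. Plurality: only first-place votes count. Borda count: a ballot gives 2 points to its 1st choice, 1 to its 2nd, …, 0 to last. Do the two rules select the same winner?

Yes

Plurality first-place counts: Apollo 3, Ember 0, Granite 0 → Apollo.
Borda totals: Apollo 6, Ember 3, Granite 0 → Apollo.
The two rules agree on Apollo.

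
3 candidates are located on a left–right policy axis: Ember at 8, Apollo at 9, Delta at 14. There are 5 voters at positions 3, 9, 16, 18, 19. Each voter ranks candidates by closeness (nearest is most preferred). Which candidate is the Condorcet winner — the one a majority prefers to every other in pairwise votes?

Delta

With single-peaked preferences on a line, the Condorcet winner is the candidate closest to the median voter.
The median voter (position 16) is closest to Delta at 14.
Check: Delta vs Ember — voters closer to Delta: 3 of 5.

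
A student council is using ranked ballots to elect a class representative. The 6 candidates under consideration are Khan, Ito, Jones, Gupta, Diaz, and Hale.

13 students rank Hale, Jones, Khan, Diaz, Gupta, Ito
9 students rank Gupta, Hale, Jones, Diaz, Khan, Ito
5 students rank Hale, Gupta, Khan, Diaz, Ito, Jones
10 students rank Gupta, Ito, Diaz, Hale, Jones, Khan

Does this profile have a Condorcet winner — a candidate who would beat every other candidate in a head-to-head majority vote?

Head-to-head results (37 voters total):
Khan vs Ito: Khan wins 27–10.
Khan vs Jones: Jones wins 32–5.
Khan vs Gupta: Gupta wins 24–13.
Khan vs Diaz: Diaz wins 19–18.
Khan vs Hale: Hale wins 37–0.
Ito vs Jones: Jones wins 22–15.
Ito vs Gupta: Gupta wins 37–0.
Ito vs Diaz: Diaz wins 27–10.
Ito vs Hale: Hale wins 27–10.
Jones vs Gupta: Gupta wins 24–13.
Jones vs Diaz: Jones wins 22–15.
Jones vs Hale: Hale wins 37–0.
Gupta vs Diaz: Gupta wins 24–13.
Gupta vs Hale: Gupta wins 19–18.
Diaz vs Hale: Hale wins 27–10.
Gupta beats each rival — Khan (24–13), Ito (37–0), Jones (24–13), Diaz (24–13), Hale (19–18) — so Gupta is the Condorcet winner.

Yes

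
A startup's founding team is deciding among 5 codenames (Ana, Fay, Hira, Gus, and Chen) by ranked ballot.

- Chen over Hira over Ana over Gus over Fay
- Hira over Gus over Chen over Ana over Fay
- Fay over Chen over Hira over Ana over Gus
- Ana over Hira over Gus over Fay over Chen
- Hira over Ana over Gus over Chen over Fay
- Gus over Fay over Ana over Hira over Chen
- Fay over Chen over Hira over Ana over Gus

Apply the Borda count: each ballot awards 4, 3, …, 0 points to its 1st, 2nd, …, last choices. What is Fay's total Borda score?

Borda scores:
  Ana: 2 + 1 + 1 + 4 + 3 + 2 + 1 = 14
  Fay: 0 + 0 + 4 + 1 + 0 + 3 + 4 = 12
  Hira: 3 + 4 + 2 + 3 + 4 + 1 + 2 = 19
  Gus: 1 + 3 + 0 + 2 + 2 + 4 + 0 = 12
  Chen: 4 + 2 + 3 + 0 + 1 + 0 + 3 = 13

12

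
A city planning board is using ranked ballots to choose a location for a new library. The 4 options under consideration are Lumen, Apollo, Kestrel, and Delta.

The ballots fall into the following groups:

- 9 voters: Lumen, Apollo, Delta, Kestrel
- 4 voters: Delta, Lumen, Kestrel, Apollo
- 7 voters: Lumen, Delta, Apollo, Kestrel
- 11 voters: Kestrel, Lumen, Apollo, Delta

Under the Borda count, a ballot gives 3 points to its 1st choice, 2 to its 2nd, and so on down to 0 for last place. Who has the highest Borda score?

Borda scores:
  Lumen: 9·3 + 4·2 + 7·3 + 11·2 = 78
  Apollo: 9·2 + 4·0 + 7·1 + 11·1 = 36
  Kestrel: 9·0 + 4·1 + 7·0 + 11·3 = 37
  Delta: 9·1 + 4·3 + 7·2 + 11·0 = 35
Lumen has the highest total.

Lumen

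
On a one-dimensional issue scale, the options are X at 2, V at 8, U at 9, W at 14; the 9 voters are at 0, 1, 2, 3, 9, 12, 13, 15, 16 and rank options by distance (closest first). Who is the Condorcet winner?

U

With single-peaked preferences on a line, the Condorcet winner is the candidate closest to the median voter.
The median voter (position 9) is closest to U at 9.
Check: U vs W — voters closer to U: 5 of 9.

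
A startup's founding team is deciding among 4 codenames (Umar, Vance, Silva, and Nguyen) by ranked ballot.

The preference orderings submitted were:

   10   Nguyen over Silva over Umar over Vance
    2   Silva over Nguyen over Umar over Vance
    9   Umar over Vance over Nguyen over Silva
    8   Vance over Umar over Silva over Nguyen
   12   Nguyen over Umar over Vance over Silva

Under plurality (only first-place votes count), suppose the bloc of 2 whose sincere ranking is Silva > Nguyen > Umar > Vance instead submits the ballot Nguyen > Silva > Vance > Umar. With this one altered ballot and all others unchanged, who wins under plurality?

First-place totals with the altered ballot: Umar 9, Vance 8, Silva 0, Nguyen 24.
The winner is unchanged: still Nguyen.

Nguyen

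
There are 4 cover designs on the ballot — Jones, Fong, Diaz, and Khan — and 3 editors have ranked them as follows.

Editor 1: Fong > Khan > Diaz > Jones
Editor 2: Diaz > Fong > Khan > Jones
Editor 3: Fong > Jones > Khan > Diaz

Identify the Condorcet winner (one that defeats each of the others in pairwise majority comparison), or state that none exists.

Head-to-head results (3 voters total):
Jones vs Fong: Fong wins 3–0.
Jones vs Diaz: Diaz wins 2–1.
Jones vs Khan: Khan wins 2–1.
Fong vs Diaz: Fong wins 2–1.
Fong vs Khan: Fong wins 3–0.
Diaz vs Khan: Khan wins 2–1.
Fong beats each rival — Jones (3–0), Diaz (2–1), Khan (3–0) — so Fong is the Condorcet winner.

Fong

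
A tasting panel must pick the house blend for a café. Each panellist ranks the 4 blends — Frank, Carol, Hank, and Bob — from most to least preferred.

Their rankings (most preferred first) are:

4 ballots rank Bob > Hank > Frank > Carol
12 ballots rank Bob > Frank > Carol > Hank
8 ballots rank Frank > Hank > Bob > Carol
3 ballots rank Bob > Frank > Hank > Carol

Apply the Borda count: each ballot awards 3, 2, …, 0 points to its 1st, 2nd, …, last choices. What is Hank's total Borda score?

Borda scores:
  Frank: 4·1 + 12·2 + 8·3 + 3·2 = 58
  Carol: 4·0 + 12·1 + 8·0 + 3·0 = 12
  Hank: 4·2 + 12·0 + 8·2 + 3·1 = 27
  Bob: 4·3 + 12·3 + 8·1 + 3·3 = 65

27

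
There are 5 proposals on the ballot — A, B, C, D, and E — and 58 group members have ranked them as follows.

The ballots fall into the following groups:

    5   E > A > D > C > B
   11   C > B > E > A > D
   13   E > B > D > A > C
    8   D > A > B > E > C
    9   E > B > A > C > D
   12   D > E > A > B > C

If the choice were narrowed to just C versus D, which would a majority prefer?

D

Ballots ranking C above D: 11+9 = 20.
Ballots ranking D above C: 5+13+8+12 = 38.
D wins the head-to-head, 38–20.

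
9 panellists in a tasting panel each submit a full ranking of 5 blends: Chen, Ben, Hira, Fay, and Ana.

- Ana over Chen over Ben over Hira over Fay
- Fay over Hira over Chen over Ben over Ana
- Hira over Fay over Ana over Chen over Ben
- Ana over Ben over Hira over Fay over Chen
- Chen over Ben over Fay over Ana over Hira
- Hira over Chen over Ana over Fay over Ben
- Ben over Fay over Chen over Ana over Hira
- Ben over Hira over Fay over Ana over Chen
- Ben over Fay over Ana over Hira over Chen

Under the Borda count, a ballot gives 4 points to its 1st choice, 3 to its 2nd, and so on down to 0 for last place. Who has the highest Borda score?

Ben

Borda scores:
  Chen: 3 + 2 + 1 + 0 + 4 + 3 + 2 + 0 + 0 = 15
  Ben: 2 + 1 + 0 + 3 + 3 + 0 + 4 + 4 + 4 = 21
  Hira: 1 + 3 + 4 + 2 + 0 + 4 + 0 + 3 + 1 = 18
  Fay: 0 + 4 + 3 + 1 + 2 + 1 + 3 + 2 + 3 = 19
  Ana: 4 + 0 + 2 + 4 + 1 + 2 + 1 + 1 + 2 = 17
Ben has the highest total.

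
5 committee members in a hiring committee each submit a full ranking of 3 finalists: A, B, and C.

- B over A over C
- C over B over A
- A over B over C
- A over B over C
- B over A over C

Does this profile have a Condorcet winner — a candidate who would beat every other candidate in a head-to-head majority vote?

Yes

Head-to-head results (5 voters total):
A vs B: B wins 3–2.
A vs C: A wins 4–1.
B vs C: B wins 4–1.
B beats each rival — A (3–2), C (4–1) — so B is the Condorcet winner.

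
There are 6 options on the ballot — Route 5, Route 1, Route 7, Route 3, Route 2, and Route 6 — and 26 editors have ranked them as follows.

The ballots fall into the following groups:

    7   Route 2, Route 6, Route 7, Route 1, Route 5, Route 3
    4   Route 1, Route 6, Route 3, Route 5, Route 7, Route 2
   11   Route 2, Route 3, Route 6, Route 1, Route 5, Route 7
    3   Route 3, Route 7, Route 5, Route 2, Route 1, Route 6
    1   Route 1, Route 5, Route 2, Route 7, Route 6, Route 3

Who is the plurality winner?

First-place vote totals:
  Route 5: 0
  Route 1: 5
  Route 7: 0
  Route 3: 3
  Route 2: 18
  Route 6: 0
Route 2 has the most first-place votes.

Route 2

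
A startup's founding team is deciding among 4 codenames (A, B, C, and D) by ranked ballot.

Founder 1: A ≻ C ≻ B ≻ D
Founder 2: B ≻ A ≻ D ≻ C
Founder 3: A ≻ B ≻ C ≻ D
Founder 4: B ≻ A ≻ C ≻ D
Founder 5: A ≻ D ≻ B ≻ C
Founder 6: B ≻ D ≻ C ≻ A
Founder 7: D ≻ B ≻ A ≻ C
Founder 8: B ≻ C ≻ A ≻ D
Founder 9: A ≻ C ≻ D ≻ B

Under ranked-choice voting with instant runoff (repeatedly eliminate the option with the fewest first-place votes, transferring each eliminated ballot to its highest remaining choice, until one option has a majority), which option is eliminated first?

C

Round 1: A 4, B 4, D 1, C 0. C has the fewest and is eliminated.
Round 2: A 4, B 4, D 1. D has the fewest and is eliminated.
Round 3: B 5, A 4. B has a majority.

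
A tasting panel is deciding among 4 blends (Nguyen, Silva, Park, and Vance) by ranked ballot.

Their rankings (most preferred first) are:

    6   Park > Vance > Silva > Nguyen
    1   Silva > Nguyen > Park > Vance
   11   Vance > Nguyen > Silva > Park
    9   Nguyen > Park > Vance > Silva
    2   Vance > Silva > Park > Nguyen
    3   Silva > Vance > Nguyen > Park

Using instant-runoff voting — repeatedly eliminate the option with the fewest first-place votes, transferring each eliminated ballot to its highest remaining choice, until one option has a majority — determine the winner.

Vance

Round 1: Vance 13, Nguyen 9, Park 6, Silva 4. Silva has the fewest and is eliminated.
Round 2: Vance 16, Nguyen 10, Park 6. Park has the fewest and is eliminated.
Round 3: Vance 22, Nguyen 10. Vance has a majority.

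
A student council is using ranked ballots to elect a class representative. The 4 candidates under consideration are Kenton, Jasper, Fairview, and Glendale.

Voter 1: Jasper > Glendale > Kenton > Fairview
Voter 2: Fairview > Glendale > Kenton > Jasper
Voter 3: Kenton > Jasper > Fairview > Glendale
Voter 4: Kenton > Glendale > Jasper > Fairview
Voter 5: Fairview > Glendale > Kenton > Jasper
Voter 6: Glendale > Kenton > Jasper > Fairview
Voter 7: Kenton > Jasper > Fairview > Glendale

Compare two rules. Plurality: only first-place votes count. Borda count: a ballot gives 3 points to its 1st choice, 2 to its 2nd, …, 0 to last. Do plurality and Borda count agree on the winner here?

Yes

Plurality first-place counts: Kenton 3, Jasper 1, Fairview 2, Glendale 1 → Kenton.
Borda totals: Kenton 14, Jasper 9, Fairview 8, Glendale 11 → Kenton.
The two rules agree on Kenton.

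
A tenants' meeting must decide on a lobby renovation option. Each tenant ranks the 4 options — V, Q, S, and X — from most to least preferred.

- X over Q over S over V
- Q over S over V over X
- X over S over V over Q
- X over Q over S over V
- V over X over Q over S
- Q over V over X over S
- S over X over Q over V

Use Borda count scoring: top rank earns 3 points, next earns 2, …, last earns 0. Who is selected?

Borda scores:
  V: 0 + 1 + 1 + 0 + 3 + 2 + 0 = 7
  Q: 2 + 3 + 0 + 2 + 1 + 3 + 1 = 12
  S: 1 + 2 + 2 + 1 + 0 + 0 + 3 = 9
  X: 3 + 0 + 3 + 3 + 2 + 1 + 2 = 14
X has the highest total.

X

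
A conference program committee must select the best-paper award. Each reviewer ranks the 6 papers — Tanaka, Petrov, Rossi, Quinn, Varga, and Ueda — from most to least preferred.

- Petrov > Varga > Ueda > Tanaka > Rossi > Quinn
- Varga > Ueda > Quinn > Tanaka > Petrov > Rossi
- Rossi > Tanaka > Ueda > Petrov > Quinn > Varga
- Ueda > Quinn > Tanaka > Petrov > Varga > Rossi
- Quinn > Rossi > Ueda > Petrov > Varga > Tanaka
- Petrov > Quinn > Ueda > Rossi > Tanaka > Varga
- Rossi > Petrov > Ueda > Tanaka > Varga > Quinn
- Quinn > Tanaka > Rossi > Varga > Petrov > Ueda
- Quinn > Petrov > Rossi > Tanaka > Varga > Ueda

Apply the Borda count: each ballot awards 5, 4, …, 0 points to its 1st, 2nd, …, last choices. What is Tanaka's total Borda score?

20

Borda scores:
  Tanaka: 2 + 2 + 4 + 3 + 0 + 1 + 2 + 4 + 2 = 20
  Petrov: 5 + 1 + 2 + 2 + 2 + 5 + 4 + 1 + 4 = 26
  Rossi: 1 + 0 + 5 + 0 + 4 + 2 + 5 + 3 + 3 = 23
  Quinn: 0 + 3 + 1 + 4 + 5 + 4 + 0 + 5 + 5 = 27
  Varga: 4 + 5 + 0 + 1 + 1 + 0 + 1 + 2 + 1 = 15
  Ueda: 3 + 4 + 3 + 5 + 3 + 3 + 3 + 0 + 0 = 24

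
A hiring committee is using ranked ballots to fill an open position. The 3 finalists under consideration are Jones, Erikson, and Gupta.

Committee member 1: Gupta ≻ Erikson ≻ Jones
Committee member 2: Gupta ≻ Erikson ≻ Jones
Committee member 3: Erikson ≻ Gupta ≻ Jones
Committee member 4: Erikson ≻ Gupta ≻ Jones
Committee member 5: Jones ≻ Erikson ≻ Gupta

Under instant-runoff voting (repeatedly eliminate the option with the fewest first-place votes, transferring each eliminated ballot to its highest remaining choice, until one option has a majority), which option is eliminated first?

Jones

Round 1: Erikson 2, Gupta 2, Jones 1. Jones has the fewest and is eliminated.
Round 2: Erikson 3, Gupta 2. Erikson has a majority.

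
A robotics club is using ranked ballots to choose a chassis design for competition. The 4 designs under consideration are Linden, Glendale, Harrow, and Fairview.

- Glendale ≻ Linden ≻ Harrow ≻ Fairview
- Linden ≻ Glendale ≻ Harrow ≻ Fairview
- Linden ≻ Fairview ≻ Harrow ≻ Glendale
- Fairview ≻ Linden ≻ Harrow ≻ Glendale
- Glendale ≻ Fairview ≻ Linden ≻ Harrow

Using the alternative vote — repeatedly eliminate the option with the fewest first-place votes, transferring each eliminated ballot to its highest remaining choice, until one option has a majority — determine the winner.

Linden

Round 1: Linden 2, Glendale 2, Fairview 1, Harrow 0. Harrow has the fewest and is eliminated.
Round 2: Linden 2, Glendale 2, Fairview 1. Fairview has the fewest and is eliminated.
Round 3: Linden 3, Glendale 2. Linden has a majority.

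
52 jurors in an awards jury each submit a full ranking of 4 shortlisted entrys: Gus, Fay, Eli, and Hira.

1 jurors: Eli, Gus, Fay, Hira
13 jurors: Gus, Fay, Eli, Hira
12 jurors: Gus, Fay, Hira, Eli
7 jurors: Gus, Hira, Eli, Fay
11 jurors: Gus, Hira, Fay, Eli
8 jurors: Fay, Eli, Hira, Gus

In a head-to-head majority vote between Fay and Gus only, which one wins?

Gus

Ballots ranking Fay above Gus: 8.
Ballots ranking Gus above Fay: 1+13+12+7+11 = 44.
Gus wins the head-to-head, 44–8.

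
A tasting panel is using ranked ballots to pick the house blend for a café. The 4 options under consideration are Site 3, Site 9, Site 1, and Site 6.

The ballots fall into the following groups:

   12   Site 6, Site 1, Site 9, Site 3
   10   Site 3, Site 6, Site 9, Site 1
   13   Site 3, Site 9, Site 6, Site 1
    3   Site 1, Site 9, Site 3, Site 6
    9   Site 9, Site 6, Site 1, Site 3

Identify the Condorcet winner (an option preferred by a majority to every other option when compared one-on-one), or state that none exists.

Head-to-head results (47 voters total):
Site 3 vs Site 9: Site 9 wins 24–23.
Site 3 vs Site 1: Site 1 wins 24–23.
Site 3 vs Site 6: Site 3 wins 26–21.
Site 9 vs Site 1: Site 9 wins 32–15.
Site 9 vs Site 6: Site 9 wins 25–22.
Site 1 vs Site 6: Site 6 wins 44–3.
Site 9 beats each rival — Site 3 (24–23), Site 1 (32–15), Site 6 (25–22) — so Site 9 is the Condorcet winner.

Site 9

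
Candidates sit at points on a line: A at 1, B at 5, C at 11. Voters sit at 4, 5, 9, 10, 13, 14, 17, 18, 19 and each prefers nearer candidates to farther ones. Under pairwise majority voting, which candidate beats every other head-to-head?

C

With single-peaked preferences on a line, the Condorcet winner is the candidate closest to the median voter.
The median voter (position 13) is closest to C at 11.
Check: C vs A — voters closer to C: 7 of 9.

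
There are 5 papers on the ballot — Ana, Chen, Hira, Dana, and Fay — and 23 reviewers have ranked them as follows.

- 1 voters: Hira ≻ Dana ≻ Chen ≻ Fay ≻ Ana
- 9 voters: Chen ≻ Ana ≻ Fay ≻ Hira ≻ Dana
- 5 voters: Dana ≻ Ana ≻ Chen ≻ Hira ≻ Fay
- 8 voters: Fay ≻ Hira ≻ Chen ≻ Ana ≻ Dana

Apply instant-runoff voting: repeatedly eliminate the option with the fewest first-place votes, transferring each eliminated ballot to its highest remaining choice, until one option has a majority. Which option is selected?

Chen

Round 1: Chen 9, Fay 8, Dana 5, Hira 1, Ana 0. Ana has the fewest and is eliminated.
Round 2: Chen 9, Fay 8, Dana 5, Hira 1. Hira has the fewest and is eliminated.
Round 3: Chen 9, Fay 8, Dana 6. Dana has the fewest and is eliminated.
Round 4: Chen 15, Fay 8. Chen has a majority.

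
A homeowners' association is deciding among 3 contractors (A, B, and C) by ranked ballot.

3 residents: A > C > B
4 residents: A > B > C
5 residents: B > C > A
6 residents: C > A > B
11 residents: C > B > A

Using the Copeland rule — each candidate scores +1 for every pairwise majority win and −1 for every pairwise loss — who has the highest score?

Pairwise results:
  A vs B: B wins 16–13.
  A vs C: C wins 22–7.
  B vs C: C wins 20–9.
Copeland scores (wins − losses):
  A: 0 − 2 = -2
  B: 1 − 1 = 0
  C: 2 − 0 = 2
C has the best Copeland score.

C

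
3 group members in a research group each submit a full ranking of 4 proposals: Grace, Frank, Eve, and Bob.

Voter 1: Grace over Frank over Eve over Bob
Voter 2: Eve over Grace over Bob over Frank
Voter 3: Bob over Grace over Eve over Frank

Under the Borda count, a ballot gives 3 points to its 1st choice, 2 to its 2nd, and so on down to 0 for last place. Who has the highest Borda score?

Borda scores:
  Grace: 3 + 2 + 2 = 7
  Frank: 2 + 0 + 0 = 2
  Eve: 1 + 3 + 1 = 5
  Bob: 0 + 1 + 3 = 4
Grace has the highest total.

Grace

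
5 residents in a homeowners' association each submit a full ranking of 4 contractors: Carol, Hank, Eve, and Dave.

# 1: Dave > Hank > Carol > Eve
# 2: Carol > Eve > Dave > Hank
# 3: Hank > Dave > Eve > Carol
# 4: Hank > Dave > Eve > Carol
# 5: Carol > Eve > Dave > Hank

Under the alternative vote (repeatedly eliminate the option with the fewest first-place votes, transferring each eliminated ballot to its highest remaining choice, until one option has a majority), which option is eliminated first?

Eve

Round 1: Carol 2, Hank 2, Dave 1, Eve 0. Eve has the fewest and is eliminated.
Round 2: Carol 2, Hank 2, Dave 1. Dave has the fewest and is eliminated.
Round 3: Hank 3, Carol 2. Hank has a majority.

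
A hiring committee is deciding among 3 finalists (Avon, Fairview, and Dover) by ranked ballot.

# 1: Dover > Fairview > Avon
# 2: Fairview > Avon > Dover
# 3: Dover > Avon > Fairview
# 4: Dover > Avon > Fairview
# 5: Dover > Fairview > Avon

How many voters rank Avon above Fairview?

Ballots ranking Avon above Fairview: 2.
Ballots ranking Fairview above Avon: 3.
So 2 of 5 voters prefer Avon to Fairview.

2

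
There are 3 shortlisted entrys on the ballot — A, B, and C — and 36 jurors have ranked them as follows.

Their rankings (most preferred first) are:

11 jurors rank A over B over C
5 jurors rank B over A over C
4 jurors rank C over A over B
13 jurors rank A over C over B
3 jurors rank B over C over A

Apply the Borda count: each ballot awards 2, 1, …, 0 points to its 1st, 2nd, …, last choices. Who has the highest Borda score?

A

Borda scores:
  A: 11·2 + 5·1 + 4·1 + 13·2 + 3·0 = 57
  B: 11·1 + 5·2 + 4·0 + 13·0 + 3·2 = 27
  C: 11·0 + 5·0 + 4·2 + 13·1 + 3·1 = 24
A has the highest total.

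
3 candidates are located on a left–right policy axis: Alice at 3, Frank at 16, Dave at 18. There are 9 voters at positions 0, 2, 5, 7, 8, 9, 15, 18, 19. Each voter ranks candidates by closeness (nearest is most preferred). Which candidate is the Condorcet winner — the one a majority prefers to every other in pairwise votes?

With single-peaked preferences on a line, the Condorcet winner is the candidate closest to the median voter.
The median voter (position 8) is closest to Alice at 3.
Check: Alice vs Frank — voters closer to Alice: 6 of 9.

Alice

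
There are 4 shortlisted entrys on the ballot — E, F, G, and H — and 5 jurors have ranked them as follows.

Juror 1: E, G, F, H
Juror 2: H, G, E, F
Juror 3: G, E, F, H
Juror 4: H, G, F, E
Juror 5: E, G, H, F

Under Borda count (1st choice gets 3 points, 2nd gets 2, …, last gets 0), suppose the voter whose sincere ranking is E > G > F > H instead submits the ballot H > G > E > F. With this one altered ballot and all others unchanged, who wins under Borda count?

G

Borda totals with the altered ballot: E 7, F 2, G 11, H 10.
The winner is unchanged: still G.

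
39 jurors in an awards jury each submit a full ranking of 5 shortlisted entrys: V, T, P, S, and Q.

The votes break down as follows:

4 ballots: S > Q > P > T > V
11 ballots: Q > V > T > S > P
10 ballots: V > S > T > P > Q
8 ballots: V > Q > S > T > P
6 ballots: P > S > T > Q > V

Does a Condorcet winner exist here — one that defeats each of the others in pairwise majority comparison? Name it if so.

There is no Condorcet winner

Head-to-head results (39 voters total):
V vs T: V wins 29–10.
V vs P: V wins 29–10.
V vs S: V wins 29–10.
V vs Q: Q wins 21–18.
T vs P: T wins 29–10.
T vs S: S wins 28–11.
T vs Q: Q wins 23–16.
P vs S: S wins 33–6.
P vs Q: Q wins 23–16.
S vs Q: S wins 20–19.
No candidate beats all others: V beats S beats Q beats V, a majority cycle.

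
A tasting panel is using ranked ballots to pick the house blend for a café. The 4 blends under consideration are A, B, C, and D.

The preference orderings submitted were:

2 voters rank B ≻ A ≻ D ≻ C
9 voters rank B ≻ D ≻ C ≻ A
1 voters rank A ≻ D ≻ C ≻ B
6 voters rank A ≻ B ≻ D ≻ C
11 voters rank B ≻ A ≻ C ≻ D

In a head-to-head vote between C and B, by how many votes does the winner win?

Ballots ranking C above B: 1.
Ballots ranking B above C: 2+9+6+11 = 28.
B wins 28–1, a margin of 27.

27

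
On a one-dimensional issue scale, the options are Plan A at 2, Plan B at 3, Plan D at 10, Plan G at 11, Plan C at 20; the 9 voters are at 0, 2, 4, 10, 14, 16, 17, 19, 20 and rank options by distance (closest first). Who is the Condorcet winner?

Plan G

With single-peaked preferences on a line, the Condorcet winner is the candidate closest to the median voter.
The median voter (position 14) is closest to Plan G at 11.
Check: Plan G vs Plan D — voters closer to Plan G: 5 of 9.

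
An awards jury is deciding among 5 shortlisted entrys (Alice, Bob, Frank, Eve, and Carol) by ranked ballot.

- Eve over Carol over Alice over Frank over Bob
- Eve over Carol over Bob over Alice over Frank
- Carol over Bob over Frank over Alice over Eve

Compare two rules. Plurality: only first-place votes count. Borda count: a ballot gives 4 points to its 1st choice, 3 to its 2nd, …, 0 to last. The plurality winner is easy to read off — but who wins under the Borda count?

Plurality first-place counts: Alice 0, Bob 0, Frank 0, Eve 2, Carol 1 → Eve.
Borda totals: Alice 4, Bob 5, Frank 3, Eve 8, Carol 10 → Carol.

Carol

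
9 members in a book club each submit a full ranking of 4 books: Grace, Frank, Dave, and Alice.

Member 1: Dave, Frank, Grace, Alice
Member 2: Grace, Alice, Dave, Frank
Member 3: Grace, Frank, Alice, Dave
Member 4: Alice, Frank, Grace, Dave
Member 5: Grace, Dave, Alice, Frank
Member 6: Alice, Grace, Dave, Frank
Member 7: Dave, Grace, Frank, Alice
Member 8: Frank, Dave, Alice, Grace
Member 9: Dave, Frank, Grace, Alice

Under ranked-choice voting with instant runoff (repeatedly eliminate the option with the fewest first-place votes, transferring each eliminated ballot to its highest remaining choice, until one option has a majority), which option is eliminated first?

Round 1: Grace 3, Dave 3, Alice 2, Frank 1. Frank has the fewest and is eliminated.
Round 2: Dave 4, Grace 3, Alice 2. Alice has the fewest and is eliminated.
Round 3: Grace 5, Dave 4. Grace has a majority.

Frank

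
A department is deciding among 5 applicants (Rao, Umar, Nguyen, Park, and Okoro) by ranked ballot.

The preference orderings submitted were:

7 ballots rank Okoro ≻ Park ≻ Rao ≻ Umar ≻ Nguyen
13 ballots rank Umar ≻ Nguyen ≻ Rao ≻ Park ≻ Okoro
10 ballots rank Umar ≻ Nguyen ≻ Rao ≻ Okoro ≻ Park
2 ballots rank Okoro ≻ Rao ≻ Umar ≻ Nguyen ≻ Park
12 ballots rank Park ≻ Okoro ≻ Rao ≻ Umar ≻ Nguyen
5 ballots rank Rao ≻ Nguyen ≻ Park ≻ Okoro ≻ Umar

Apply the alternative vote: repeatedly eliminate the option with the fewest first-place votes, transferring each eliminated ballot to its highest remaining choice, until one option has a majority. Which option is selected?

Umar

Round 1: Umar 23, Park 12, Okoro 9, Rao 5, Nguyen 0. Nguyen has the fewest and is eliminated.
Round 2: Umar 23, Park 12, Okoro 9, Rao 5. Rao has the fewest and is eliminated.
Round 3: Umar 23, Park 17, Okoro 9. Okoro has the fewest and is eliminated.
Round 4: Umar 25, Park 24. Umar has a majority.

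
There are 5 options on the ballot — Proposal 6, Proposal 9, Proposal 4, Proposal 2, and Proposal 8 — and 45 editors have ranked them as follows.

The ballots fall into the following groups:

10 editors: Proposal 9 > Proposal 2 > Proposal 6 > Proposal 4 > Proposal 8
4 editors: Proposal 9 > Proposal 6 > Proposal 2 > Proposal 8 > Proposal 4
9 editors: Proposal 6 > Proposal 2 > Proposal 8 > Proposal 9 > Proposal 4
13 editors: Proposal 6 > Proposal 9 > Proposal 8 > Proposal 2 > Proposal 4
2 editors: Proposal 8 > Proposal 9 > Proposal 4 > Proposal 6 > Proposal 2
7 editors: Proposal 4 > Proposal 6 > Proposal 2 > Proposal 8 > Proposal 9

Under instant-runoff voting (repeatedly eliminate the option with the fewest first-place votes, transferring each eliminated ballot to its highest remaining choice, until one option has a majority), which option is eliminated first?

Round 1: Proposal 6 22, Proposal 9 14, Proposal 4 7, Proposal 8 2, Proposal 2 0. Proposal 2 has the fewest and is eliminated.
Round 2: Proposal 6 22, Proposal 9 14, Proposal 4 7, Proposal 8 2. Proposal 8 has the fewest and is eliminated.
Round 3: Proposal 6 22, Proposal 9 16, Proposal 4 7. Proposal 4 has the fewest and is eliminated.
Round 4: Proposal 6 29, Proposal 9 16. Proposal 6 has a majority.

Proposal 2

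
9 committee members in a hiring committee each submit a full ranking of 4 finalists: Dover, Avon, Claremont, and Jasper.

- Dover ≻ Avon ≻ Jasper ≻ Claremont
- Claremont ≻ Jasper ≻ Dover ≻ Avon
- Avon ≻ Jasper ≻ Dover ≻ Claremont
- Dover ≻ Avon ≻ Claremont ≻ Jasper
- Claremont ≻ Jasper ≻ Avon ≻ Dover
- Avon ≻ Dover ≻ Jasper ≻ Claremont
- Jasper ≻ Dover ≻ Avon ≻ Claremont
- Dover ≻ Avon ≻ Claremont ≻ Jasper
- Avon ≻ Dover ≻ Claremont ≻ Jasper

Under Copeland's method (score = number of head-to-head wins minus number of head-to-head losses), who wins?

Dover

Pairwise results:
  Dover vs Avon: Dover wins 5–4.
  Dover vs Claremont: Dover wins 7–2.
  Dover vs Jasper: Dover wins 5–4.
  Avon vs Claremont: Avon wins 7–2.
  Avon vs Jasper: Avon wins 6–3.
  Claremont vs Jasper: Claremont wins 5–4.
Copeland scores (wins − losses):
  Dover: 3 − 0 = 3
  Avon: 2 − 1 = 1
  Claremont: 1 − 2 = -1
  Jasper: 0 − 3 = -3
Dover has the best Copeland score.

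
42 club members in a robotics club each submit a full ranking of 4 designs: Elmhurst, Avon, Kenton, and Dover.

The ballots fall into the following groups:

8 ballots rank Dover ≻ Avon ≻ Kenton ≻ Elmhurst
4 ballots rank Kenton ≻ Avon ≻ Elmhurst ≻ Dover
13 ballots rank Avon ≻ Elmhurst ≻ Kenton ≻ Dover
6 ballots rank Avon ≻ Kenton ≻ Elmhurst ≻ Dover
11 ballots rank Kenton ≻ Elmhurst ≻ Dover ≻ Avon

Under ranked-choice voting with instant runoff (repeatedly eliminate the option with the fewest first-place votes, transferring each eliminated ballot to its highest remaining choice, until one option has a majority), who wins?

Round 1: Avon 19, Kenton 15, Dover 8, Elmhurst 0. Elmhurst has the fewest and is eliminated.
Round 2: Avon 19, Kenton 15, Dover 8. Dover has the fewest and is eliminated.
Round 3: Avon 27, Kenton 15. Avon has a majority.

Avon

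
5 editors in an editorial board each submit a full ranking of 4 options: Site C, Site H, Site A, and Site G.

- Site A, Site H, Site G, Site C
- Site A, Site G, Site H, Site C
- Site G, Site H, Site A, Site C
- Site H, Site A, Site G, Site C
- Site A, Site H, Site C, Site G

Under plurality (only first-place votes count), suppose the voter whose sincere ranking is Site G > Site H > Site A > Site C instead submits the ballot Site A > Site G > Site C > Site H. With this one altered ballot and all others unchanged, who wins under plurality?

Site A

First-place totals with the altered ballot: Site C 0, Site H 1, Site A 4, Site G 0.
The winner is unchanged: still Site A.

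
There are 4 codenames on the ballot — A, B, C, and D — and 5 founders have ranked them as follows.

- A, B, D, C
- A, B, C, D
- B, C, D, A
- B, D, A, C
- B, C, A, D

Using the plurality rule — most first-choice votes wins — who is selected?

B

First-place vote totals:
  A: 2
  B: 3
  C: 0
  D: 0
B has the most first-place votes.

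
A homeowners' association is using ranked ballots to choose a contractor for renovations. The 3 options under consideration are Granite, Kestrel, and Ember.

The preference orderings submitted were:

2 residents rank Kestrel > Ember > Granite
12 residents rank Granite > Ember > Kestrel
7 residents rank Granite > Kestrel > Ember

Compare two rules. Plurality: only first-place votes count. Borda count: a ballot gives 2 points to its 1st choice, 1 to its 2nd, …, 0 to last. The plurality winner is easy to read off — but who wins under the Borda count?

Plurality first-place counts: Granite 19, Kestrel 2, Ember 0 → Granite.
Borda totals: Granite 38, Kestrel 11, Ember 14 → Granite.

Granite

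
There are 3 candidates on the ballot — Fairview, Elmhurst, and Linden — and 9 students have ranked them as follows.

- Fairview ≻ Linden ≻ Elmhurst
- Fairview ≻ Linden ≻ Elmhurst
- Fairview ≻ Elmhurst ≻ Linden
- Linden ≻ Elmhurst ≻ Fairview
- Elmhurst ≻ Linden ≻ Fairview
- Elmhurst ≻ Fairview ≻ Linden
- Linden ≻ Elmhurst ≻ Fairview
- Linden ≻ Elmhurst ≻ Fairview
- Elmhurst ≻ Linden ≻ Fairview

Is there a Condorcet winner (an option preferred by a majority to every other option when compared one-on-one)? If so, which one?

Head-to-head results (9 voters total):
Fairview vs Elmhurst: Elmhurst wins 6–3.
Fairview vs Linden: Linden wins 5–4.
Elmhurst vs Linden: Linden wins 5–4.
Linden beats each rival — Fairview (5–4), Elmhurst (5–4) — so Linden is the Condorcet winner.

Linden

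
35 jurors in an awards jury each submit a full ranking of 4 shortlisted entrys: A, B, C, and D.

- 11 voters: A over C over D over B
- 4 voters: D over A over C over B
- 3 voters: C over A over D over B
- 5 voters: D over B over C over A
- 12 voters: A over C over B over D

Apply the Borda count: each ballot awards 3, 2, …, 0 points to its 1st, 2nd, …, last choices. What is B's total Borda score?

Borda scores:
  A: 11·3 + 4·2 + 3·2 + 5·0 + 12·3 = 83
  B: 11·0 + 4·0 + 3·0 + 5·2 + 12·1 = 22
  C: 11·2 + 4·1 + 3·3 + 5·1 + 12·2 = 64
  D: 11·1 + 4·3 + 3·1 + 5·3 + 12·0 = 41

22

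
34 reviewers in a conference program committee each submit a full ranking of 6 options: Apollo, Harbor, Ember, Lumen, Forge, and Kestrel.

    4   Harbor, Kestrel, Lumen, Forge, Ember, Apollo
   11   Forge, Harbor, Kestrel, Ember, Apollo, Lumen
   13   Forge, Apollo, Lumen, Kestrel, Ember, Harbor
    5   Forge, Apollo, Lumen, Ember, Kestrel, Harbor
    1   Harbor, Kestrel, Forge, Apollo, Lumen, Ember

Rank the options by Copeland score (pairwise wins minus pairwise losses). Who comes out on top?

Pairwise results:
  Apollo vs Harbor: Apollo wins 18–16.
  Apollo vs Ember: Apollo wins 19–15.
  Apollo vs Lumen: Apollo wins 30–4.
  Apollo vs Forge: Forge wins 34–0.
  Apollo vs Kestrel: Apollo wins 18–16.
  Harbor vs Ember: Ember wins 18–16.
  Harbor vs Lumen: Lumen wins 18–16.
  Harbor vs Forge: Forge wins 29–5.
  Harbor vs Kestrel: Kestrel wins 18–16.
  Ember vs Lumen: Lumen wins 23–11.
  Ember vs Forge: Forge wins 34–0.
  Ember vs Kestrel: Kestrel wins 29–5.
  Lumen vs Forge: Forge wins 30–4.
  Lumen vs Kestrel: Lumen wins 18–16.
  Forge vs Kestrel: Forge wins 29–5.
Copeland scores (wins − losses):
  Apollo: 4 − 1 = 3
  Harbor: 0 − 5 = -5
  Ember: 1 − 4 = -3
  Lumen: 3 − 2 = 1
  Forge: 5 − 0 = 5
  Kestrel: 2 − 3 = -1
Forge has the best Copeland score.

Forge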